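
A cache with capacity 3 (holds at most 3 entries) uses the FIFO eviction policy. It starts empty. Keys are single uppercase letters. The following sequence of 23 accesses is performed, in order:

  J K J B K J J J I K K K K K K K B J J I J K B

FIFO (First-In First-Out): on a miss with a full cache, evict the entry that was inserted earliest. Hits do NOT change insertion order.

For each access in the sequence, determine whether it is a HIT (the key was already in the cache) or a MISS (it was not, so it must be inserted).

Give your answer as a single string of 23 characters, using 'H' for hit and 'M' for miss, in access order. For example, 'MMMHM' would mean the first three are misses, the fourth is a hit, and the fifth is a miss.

FIFO simulation (capacity=3):
  1. access J: MISS. Cache (old->new): [J]
  2. access K: MISS. Cache (old->new): [J K]
  3. access J: HIT. Cache (old->new): [J K]
  4. access B: MISS. Cache (old->new): [J K B]
  5. access K: HIT. Cache (old->new): [J K B]
  6. access J: HIT. Cache (old->new): [J K B]
  7. access J: HIT. Cache (old->new): [J K B]
  8. access J: HIT. Cache (old->new): [J K B]
  9. access I: MISS, evict J. Cache (old->new): [K B I]
  10. access K: HIT. Cache (old->new): [K B I]
  11. access K: HIT. Cache (old->new): [K B I]
  12. access K: HIT. Cache (old->new): [K B I]
  13. access K: HIT. Cache (old->new): [K B I]
  14. access K: HIT. Cache (old->new): [K B I]
  15. access K: HIT. Cache (old->new): [K B I]
  16. access K: HIT. Cache (old->new): [K B I]
  17. access B: HIT. Cache (old->new): [K B I]
  18. access J: MISS, evict K. Cache (old->new): [B I J]
  19. access J: HIT. Cache (old->new): [B I J]
  20. access I: HIT. Cache (old->new): [B I J]
  21. access J: HIT. Cache (old->new): [B I J]
  22. access K: MISS, evict B. Cache (old->new): [I J K]
  23. access B: MISS, evict I. Cache (old->new): [J K B]
Total: 16 hits, 7 misses, 4 evictions

Answer: MMHMHHHHMHHHHHHHHMHHHMM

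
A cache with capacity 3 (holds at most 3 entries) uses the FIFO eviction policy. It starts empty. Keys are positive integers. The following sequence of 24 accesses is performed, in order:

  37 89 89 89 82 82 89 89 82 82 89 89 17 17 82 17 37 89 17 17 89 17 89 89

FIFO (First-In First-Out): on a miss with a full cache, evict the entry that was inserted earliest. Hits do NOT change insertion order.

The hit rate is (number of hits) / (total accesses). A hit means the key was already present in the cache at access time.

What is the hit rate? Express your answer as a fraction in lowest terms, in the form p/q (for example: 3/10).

FIFO simulation (capacity=3):
  1. access 37: MISS. Cache (old->new): [37]
  2. access 89: MISS. Cache (old->new): [37 89]
  3. access 89: HIT. Cache (old->new): [37 89]
  4. access 89: HIT. Cache (old->new): [37 89]
  5. access 82: MISS. Cache (old->new): [37 89 82]
  6. access 82: HIT. Cache (old->new): [37 89 82]
  7. access 89: HIT. Cache (old->new): [37 89 82]
  8. access 89: HIT. Cache (old->new): [37 89 82]
  9. access 82: HIT. Cache (old->new): [37 89 82]
  10. access 82: HIT. Cache (old->new): [37 89 82]
  11. access 89: HIT. Cache (old->new): [37 89 82]
  12. access 89: HIT. Cache (old->new): [37 89 82]
  13. access 17: MISS, evict 37. Cache (old->new): [89 82 17]
  14. access 17: HIT. Cache (old->new): [89 82 17]
  15. access 82: HIT. Cache (old->new): [89 82 17]
  16. access 17: HIT. Cache (old->new): [89 82 17]
  17. access 37: MISS, evict 89. Cache (old->new): [82 17 37]
  18. access 89: MISS, evict 82. Cache (old->new): [17 37 89]
  19. access 17: HIT. Cache (old->new): [17 37 89]
  20. access 17: HIT. Cache (old->new): [17 37 89]
  21. access 89: HIT. Cache (old->new): [17 37 89]
  22. access 17: HIT. Cache (old->new): [17 37 89]
  23. access 89: HIT. Cache (old->new): [17 37 89]
  24. access 89: HIT. Cache (old->new): [17 37 89]
Total: 18 hits, 6 misses, 3 evictions

Hit rate = 18/24 = 3/4

Answer: 3/4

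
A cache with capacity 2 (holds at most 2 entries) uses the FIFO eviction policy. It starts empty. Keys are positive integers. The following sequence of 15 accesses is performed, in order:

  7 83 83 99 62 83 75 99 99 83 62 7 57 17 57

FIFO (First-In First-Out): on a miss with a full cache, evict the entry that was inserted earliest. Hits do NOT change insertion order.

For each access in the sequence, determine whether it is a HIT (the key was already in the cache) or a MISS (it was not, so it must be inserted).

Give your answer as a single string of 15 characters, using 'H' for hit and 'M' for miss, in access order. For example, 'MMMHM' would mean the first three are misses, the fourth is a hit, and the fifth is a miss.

Answer: MMHMMMMMHMMMMMH

Derivation:
FIFO simulation (capacity=2):
  1. access 7: MISS. Cache (old->new): [7]
  2. access 83: MISS. Cache (old->new): [7 83]
  3. access 83: HIT. Cache (old->new): [7 83]
  4. access 99: MISS, evict 7. Cache (old->new): [83 99]
  5. access 62: MISS, evict 83. Cache (old->new): [99 62]
  6. access 83: MISS, evict 99. Cache (old->new): [62 83]
  7. access 75: MISS, evict 62. Cache (old->new): [83 75]
  8. access 99: MISS, evict 83. Cache (old->new): [75 99]
  9. access 99: HIT. Cache (old->new): [75 99]
  10. access 83: MISS, evict 75. Cache (old->new): [99 83]
  11. access 62: MISS, evict 99. Cache (old->new): [83 62]
  12. access 7: MISS, evict 83. Cache (old->new): [62 7]
  13. access 57: MISS, evict 62. Cache (old->new): [7 57]
  14. access 17: MISS, evict 7. Cache (old->new): [57 17]
  15. access 57: HIT. Cache (old->new): [57 17]
Total: 3 hits, 12 misses, 10 evictions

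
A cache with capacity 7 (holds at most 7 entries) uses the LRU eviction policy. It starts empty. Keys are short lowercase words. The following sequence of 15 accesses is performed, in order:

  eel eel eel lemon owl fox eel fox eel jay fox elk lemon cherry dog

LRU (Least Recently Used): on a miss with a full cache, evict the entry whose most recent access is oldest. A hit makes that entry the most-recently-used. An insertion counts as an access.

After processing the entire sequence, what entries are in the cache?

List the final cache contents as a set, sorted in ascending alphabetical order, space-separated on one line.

Answer: cherry dog eel elk fox jay lemon

Derivation:
LRU simulation (capacity=7):
  1. access eel: MISS. Cache (LRU->MRU): [eel]
  2. access eel: HIT. Cache (LRU->MRU): [eel]
  3. access eel: HIT. Cache (LRU->MRU): [eel]
  4. access lemon: MISS. Cache (LRU->MRU): [eel lemon]
  5. access owl: MISS. Cache (LRU->MRU): [eel lemon owl]
  6. access fox: MISS. Cache (LRU->MRU): [eel lemon owl fox]
  7. access eel: HIT. Cache (LRU->MRU): [lemon owl fox eel]
  8. access fox: HIT. Cache (LRU->MRU): [lemon owl eel fox]
  9. access eel: HIT. Cache (LRU->MRU): [lemon owl fox eel]
  10. access jay: MISS. Cache (LRU->MRU): [lemon owl fox eel jay]
  11. access fox: HIT. Cache (LRU->MRU): [lemon owl eel jay fox]
  12. access elk: MISS. Cache (LRU->MRU): [lemon owl eel jay fox elk]
  13. access lemon: HIT. Cache (LRU->MRU): [owl eel jay fox elk lemon]
  14. access cherry: MISS. Cache (LRU->MRU): [owl eel jay fox elk lemon cherry]
  15. access dog: MISS, evict owl. Cache (LRU->MRU): [eel jay fox elk lemon cherry dog]
Total: 7 hits, 8 misses, 1 evictions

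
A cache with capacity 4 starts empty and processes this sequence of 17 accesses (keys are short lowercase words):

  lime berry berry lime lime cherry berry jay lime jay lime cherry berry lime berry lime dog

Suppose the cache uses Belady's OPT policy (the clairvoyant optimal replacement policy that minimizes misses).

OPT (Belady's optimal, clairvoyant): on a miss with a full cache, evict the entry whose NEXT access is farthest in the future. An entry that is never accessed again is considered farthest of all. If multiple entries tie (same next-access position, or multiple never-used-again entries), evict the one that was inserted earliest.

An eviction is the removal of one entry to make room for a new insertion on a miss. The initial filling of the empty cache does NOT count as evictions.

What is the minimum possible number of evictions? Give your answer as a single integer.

Answer: 1

Derivation:
OPT (Belady) simulation (capacity=4):
  1. access lime: MISS. Cache: [lime]
  2. access berry: MISS. Cache: [lime berry]
  3. access berry: HIT. Next use of berry: step 7. Cache: [lime berry]
  4. access lime: HIT. Next use of lime: step 5. Cache: [lime berry]
  5. access lime: HIT. Next use of lime: step 9. Cache: [lime berry]
  6. access cherry: MISS. Cache: [lime berry cherry]
  7. access berry: HIT. Next use of berry: step 13. Cache: [lime berry cherry]
  8. access jay: MISS. Cache: [lime berry cherry jay]
  9. access lime: HIT. Next use of lime: step 11. Cache: [lime berry cherry jay]
  10. access jay: HIT. Next use of jay: never. Cache: [lime berry cherry jay]
  11. access lime: HIT. Next use of lime: step 14. Cache: [lime berry cherry jay]
  12. access cherry: HIT. Next use of cherry: never. Cache: [lime berry cherry jay]
  13. access berry: HIT. Next use of berry: step 15. Cache: [lime berry cherry jay]
  14. access lime: HIT. Next use of lime: step 16. Cache: [lime berry cherry jay]
  15. access berry: HIT. Next use of berry: never. Cache: [lime berry cherry jay]
  16. access lime: HIT. Next use of lime: never. Cache: [lime berry cherry jay]
  17. access dog: MISS, evict lime (next use: never). Cache: [berry cherry jay dog]
Total: 12 hits, 5 misses, 1 evictions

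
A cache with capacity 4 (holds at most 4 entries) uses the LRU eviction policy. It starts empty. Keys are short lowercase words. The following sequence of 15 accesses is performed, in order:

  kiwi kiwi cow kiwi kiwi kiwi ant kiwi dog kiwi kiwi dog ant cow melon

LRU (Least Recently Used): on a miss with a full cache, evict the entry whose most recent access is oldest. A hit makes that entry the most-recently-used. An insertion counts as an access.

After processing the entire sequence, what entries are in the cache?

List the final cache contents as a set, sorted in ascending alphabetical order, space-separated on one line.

LRU simulation (capacity=4):
  1. access kiwi: MISS. Cache (LRU->MRU): [kiwi]
  2. access kiwi: HIT. Cache (LRU->MRU): [kiwi]
  3. access cow: MISS. Cache (LRU->MRU): [kiwi cow]
  4. access kiwi: HIT. Cache (LRU->MRU): [cow kiwi]
  5. access kiwi: HIT. Cache (LRU->MRU): [cow kiwi]
  6. access kiwi: HIT. Cache (LRU->MRU): [cow kiwi]
  7. access ant: MISS. Cache (LRU->MRU): [cow kiwi ant]
  8. access kiwi: HIT. Cache (LRU->MRU): [cow ant kiwi]
  9. access dog: MISS. Cache (LRU->MRU): [cow ant kiwi dog]
  10. access kiwi: HIT. Cache (LRU->MRU): [cow ant dog kiwi]
  11. access kiwi: HIT. Cache (LRU->MRU): [cow ant dog kiwi]
  12. access dog: HIT. Cache (LRU->MRU): [cow ant kiwi dog]
  13. access ant: HIT. Cache (LRU->MRU): [cow kiwi dog ant]
  14. access cow: HIT. Cache (LRU->MRU): [kiwi dog ant cow]
  15. access melon: MISS, evict kiwi. Cache (LRU->MRU): [dog ant cow melon]
Total: 10 hits, 5 misses, 1 evictions

Answer: ant cow dog melon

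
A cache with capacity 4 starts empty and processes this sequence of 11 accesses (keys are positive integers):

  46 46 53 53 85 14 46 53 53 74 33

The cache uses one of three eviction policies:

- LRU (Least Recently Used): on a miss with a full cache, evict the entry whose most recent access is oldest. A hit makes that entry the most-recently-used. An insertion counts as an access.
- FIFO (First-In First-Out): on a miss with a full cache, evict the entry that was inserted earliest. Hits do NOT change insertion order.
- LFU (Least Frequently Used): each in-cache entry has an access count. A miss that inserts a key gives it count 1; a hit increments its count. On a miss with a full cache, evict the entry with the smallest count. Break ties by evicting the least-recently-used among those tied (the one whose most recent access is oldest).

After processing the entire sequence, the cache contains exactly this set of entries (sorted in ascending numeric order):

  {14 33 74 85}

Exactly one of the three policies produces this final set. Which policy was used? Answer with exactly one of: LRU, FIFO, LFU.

Simulating under each policy and comparing final sets:
  LRU: final set = {33 46 53 74} -> differs
  FIFO: final set = {14 33 74 85} -> MATCHES target
  LFU: final set = {33 46 53 74} -> differs
Only FIFO produces the target set.

Answer: FIFO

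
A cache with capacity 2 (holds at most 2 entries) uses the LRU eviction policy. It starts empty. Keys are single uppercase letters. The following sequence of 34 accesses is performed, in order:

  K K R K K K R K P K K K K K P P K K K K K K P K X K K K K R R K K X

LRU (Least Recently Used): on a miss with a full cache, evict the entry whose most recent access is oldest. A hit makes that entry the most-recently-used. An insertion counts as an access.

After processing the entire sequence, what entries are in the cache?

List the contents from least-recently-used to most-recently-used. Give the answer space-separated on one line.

Answer: K X

Derivation:
LRU simulation (capacity=2):
  1. access K: MISS. Cache (LRU->MRU): [K]
  2. access K: HIT. Cache (LRU->MRU): [K]
  3. access R: MISS. Cache (LRU->MRU): [K R]
  4. access K: HIT. Cache (LRU->MRU): [R K]
  5. access K: HIT. Cache (LRU->MRU): [R K]
  6. access K: HIT. Cache (LRU->MRU): [R K]
  7. access R: HIT. Cache (LRU->MRU): [K R]
  8. access K: HIT. Cache (LRU->MRU): [R K]
  9. access P: MISS, evict R. Cache (LRU->MRU): [K P]
  10. access K: HIT. Cache (LRU->MRU): [P K]
  11. access K: HIT. Cache (LRU->MRU): [P K]
  12. access K: HIT. Cache (LRU->MRU): [P K]
  13. access K: HIT. Cache (LRU->MRU): [P K]
  14. access K: HIT. Cache (LRU->MRU): [P K]
  15. access P: HIT. Cache (LRU->MRU): [K P]
  16. access P: HIT. Cache (LRU->MRU): [K P]
  17. access K: HIT. Cache (LRU->MRU): [P K]
  18. access K: HIT. Cache (LRU->MRU): [P K]
  19. access K: HIT. Cache (LRU->MRU): [P K]
  20. access K: HIT. Cache (LRU->MRU): [P K]
  21. access K: HIT. Cache (LRU->MRU): [P K]
  22. access K: HIT. Cache (LRU->MRU): [P K]
  23. access P: HIT. Cache (LRU->MRU): [K P]
  24. access K: HIT. Cache (LRU->MRU): [P K]
  25. access X: MISS, evict P. Cache (LRU->MRU): [K X]
  26. access K: HIT. Cache (LRU->MRU): [X K]
  27. access K: HIT. Cache (LRU->MRU): [X K]
  28. access K: HIT. Cache (LRU->MRU): [X K]
  29. access K: HIT. Cache (LRU->MRU): [X K]
  30. access R: MISS, evict X. Cache (LRU->MRU): [K R]
  31. access R: HIT. Cache (LRU->MRU): [K R]
  32. access K: HIT. Cache (LRU->MRU): [R K]
  33. access K: HIT. Cache (LRU->MRU): [R K]
  34. access X: MISS, evict R. Cache (LRU->MRU): [K X]
Total: 28 hits, 6 misses, 4 evictions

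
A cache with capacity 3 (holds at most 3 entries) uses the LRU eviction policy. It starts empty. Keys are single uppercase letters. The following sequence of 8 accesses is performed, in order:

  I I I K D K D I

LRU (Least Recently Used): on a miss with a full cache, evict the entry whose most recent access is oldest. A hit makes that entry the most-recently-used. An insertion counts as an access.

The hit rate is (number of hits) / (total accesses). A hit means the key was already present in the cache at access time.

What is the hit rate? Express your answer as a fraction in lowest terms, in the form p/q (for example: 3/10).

LRU simulation (capacity=3):
  1. access I: MISS. Cache (LRU->MRU): [I]
  2. access I: HIT. Cache (LRU->MRU): [I]
  3. access I: HIT. Cache (LRU->MRU): [I]
  4. access K: MISS. Cache (LRU->MRU): [I K]
  5. access D: MISS. Cache (LRU->MRU): [I K D]
  6. access K: HIT. Cache (LRU->MRU): [I D K]
  7. access D: HIT. Cache (LRU->MRU): [I K D]
  8. access I: HIT. Cache (LRU->MRU): [K D I]
Total: 5 hits, 3 misses, 0 evictions

Hit rate = 5/8

Answer: 5/8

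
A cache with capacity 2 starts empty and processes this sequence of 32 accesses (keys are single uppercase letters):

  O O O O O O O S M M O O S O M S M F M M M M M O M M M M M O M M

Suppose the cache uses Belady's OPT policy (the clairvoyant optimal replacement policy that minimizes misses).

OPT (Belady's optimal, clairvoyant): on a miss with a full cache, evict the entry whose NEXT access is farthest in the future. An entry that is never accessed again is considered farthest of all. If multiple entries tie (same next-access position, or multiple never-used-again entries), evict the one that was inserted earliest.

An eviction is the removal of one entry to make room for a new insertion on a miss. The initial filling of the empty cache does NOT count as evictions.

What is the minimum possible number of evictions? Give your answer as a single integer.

OPT (Belady) simulation (capacity=2):
  1. access O: MISS. Cache: [O]
  2. access O: HIT. Next use of O: step 3. Cache: [O]
  3. access O: HIT. Next use of O: step 4. Cache: [O]
  4. access O: HIT. Next use of O: step 5. Cache: [O]
  5. access O: HIT. Next use of O: step 6. Cache: [O]
  6. access O: HIT. Next use of O: step 7. Cache: [O]
  7. access O: HIT. Next use of O: step 11. Cache: [O]
  8. access S: MISS. Cache: [O S]
  9. access M: MISS, evict S (next use: step 13). Cache: [O M]
  10. access M: HIT. Next use of M: step 15. Cache: [O M]
  11. access O: HIT. Next use of O: step 12. Cache: [O M]
  12. access O: HIT. Next use of O: step 14. Cache: [O M]
  13. access S: MISS, evict M (next use: step 15). Cache: [O S]
  14. access O: HIT. Next use of O: step 24. Cache: [O S]
  15. access M: MISS, evict O (next use: step 24). Cache: [S M]
  16. access S: HIT. Next use of S: never. Cache: [S M]
  17. access M: HIT. Next use of M: step 19. Cache: [S M]
  18. access F: MISS, evict S (next use: never). Cache: [M F]
  19. access M: HIT. Next use of M: step 20. Cache: [M F]
  20. access M: HIT. Next use of M: step 21. Cache: [M F]
  21. access M: HIT. Next use of M: step 22. Cache: [M F]
  22. access M: HIT. Next use of M: step 23. Cache: [M F]
  23. access M: HIT. Next use of M: step 25. Cache: [M F]
  24. access O: MISS, evict F (next use: never). Cache: [M O]
  25. access M: HIT. Next use of M: step 26. Cache: [M O]
  26. access M: HIT. Next use of M: step 27. Cache: [M O]
  27. access M: HIT. Next use of M: step 28. Cache: [M O]
  28. access M: HIT. Next use of M: step 29. Cache: [M O]
  29. access M: HIT. Next use of M: step 31. Cache: [M O]
  30. access O: HIT. Next use of O: never. Cache: [M O]
  31. access M: HIT. Next use of M: step 32. Cache: [M O]
  32. access M: HIT. Next use of M: never. Cache: [M O]
Total: 25 hits, 7 misses, 5 evictions

Answer: 5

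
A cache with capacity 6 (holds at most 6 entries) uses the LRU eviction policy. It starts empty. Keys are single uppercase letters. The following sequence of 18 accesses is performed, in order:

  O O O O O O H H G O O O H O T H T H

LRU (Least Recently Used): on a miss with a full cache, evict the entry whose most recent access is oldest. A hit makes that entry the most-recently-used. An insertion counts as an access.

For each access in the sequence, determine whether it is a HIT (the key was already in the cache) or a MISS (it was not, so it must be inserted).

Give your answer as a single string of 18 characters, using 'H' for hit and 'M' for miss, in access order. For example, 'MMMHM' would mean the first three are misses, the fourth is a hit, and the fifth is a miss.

Answer: MHHHHHMHMHHHHHMHHH

Derivation:
LRU simulation (capacity=6):
  1. access O: MISS. Cache (LRU->MRU): [O]
  2. access O: HIT. Cache (LRU->MRU): [O]
  3. access O: HIT. Cache (LRU->MRU): [O]
  4. access O: HIT. Cache (LRU->MRU): [O]
  5. access O: HIT. Cache (LRU->MRU): [O]
  6. access O: HIT. Cache (LRU->MRU): [O]
  7. access H: MISS. Cache (LRU->MRU): [O H]
  8. access H: HIT. Cache (LRU->MRU): [O H]
  9. access G: MISS. Cache (LRU->MRU): [O H G]
  10. access O: HIT. Cache (LRU->MRU): [H G O]
  11. access O: HIT. Cache (LRU->MRU): [H G O]
  12. access O: HIT. Cache (LRU->MRU): [H G O]
  13. access H: HIT. Cache (LRU->MRU): [G O H]
  14. access O: HIT. Cache (LRU->MRU): [G H O]
  15. access T: MISS. Cache (LRU->MRU): [G H O T]
  16. access H: HIT. Cache (LRU->MRU): [G O T H]
  17. access T: HIT. Cache (LRU->MRU): [G O H T]
  18. access H: HIT. Cache (LRU->MRU): [G O T H]
Total: 14 hits, 4 misses, 0 evictions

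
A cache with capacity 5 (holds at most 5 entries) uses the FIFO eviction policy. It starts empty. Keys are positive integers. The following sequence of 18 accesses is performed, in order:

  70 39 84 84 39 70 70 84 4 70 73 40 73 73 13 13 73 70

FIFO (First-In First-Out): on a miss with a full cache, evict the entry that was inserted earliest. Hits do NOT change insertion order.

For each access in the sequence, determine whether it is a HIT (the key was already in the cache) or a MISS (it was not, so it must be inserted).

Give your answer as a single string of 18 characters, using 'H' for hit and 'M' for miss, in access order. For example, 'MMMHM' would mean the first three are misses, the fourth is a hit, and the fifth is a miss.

FIFO simulation (capacity=5):
  1. access 70: MISS. Cache (old->new): [70]
  2. access 39: MISS. Cache (old->new): [70 39]
  3. access 84: MISS. Cache (old->new): [70 39 84]
  4. access 84: HIT. Cache (old->new): [70 39 84]
  5. access 39: HIT. Cache (old->new): [70 39 84]
  6. access 70: HIT. Cache (old->new): [70 39 84]
  7. access 70: HIT. Cache (old->new): [70 39 84]
  8. access 84: HIT. Cache (old->new): [70 39 84]
  9. access 4: MISS. Cache (old->new): [70 39 84 4]
  10. access 70: HIT. Cache (old->new): [70 39 84 4]
  11. access 73: MISS. Cache (old->new): [70 39 84 4 73]
  12. access 40: MISS, evict 70. Cache (old->new): [39 84 4 73 40]
  13. access 73: HIT. Cache (old->new): [39 84 4 73 40]
  14. access 73: HIT. Cache (old->new): [39 84 4 73 40]
  15. access 13: MISS, evict 39. Cache (old->new): [84 4 73 40 13]
  16. access 13: HIT. Cache (old->new): [84 4 73 40 13]
  17. access 73: HIT. Cache (old->new): [84 4 73 40 13]
  18. access 70: MISS, evict 84. Cache (old->new): [4 73 40 13 70]
Total: 10 hits, 8 misses, 3 evictions

Answer: MMMHHHHHMHMMHHMHHM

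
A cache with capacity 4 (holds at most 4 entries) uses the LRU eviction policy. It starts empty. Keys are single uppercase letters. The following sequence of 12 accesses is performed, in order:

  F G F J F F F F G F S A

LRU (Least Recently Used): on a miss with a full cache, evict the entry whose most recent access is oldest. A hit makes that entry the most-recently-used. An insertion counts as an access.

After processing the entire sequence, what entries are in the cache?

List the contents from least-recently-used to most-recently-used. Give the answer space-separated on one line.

Answer: G F S A

Derivation:
LRU simulation (capacity=4):
  1. access F: MISS. Cache (LRU->MRU): [F]
  2. access G: MISS. Cache (LRU->MRU): [F G]
  3. access F: HIT. Cache (LRU->MRU): [G F]
  4. access J: MISS. Cache (LRU->MRU): [G F J]
  5. access F: HIT. Cache (LRU->MRU): [G J F]
  6. access F: HIT. Cache (LRU->MRU): [G J F]
  7. access F: HIT. Cache (LRU->MRU): [G J F]
  8. access F: HIT. Cache (LRU->MRU): [G J F]
  9. access G: HIT. Cache (LRU->MRU): [J F G]
  10. access F: HIT. Cache (LRU->MRU): [J G F]
  11. access S: MISS. Cache (LRU->MRU): [J G F S]
  12. access A: MISS, evict J. Cache (LRU->MRU): [G F S A]
Total: 7 hits, 5 misses, 1 evictions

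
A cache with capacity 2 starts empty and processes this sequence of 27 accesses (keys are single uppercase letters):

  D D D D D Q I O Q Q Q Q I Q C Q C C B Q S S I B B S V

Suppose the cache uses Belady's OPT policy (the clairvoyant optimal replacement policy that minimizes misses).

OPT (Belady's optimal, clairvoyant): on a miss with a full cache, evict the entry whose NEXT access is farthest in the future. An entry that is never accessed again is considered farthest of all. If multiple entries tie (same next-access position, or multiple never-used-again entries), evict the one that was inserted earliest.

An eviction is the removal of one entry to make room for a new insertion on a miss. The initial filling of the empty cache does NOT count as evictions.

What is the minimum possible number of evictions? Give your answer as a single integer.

Answer: 9

Derivation:
OPT (Belady) simulation (capacity=2):
  1. access D: MISS. Cache: [D]
  2. access D: HIT. Next use of D: step 3. Cache: [D]
  3. access D: HIT. Next use of D: step 4. Cache: [D]
  4. access D: HIT. Next use of D: step 5. Cache: [D]
  5. access D: HIT. Next use of D: never. Cache: [D]
  6. access Q: MISS. Cache: [D Q]
  7. access I: MISS, evict D (next use: never). Cache: [Q I]
  8. access O: MISS, evict I (next use: step 13). Cache: [Q O]
  9. access Q: HIT. Next use of Q: step 10. Cache: [Q O]
  10. access Q: HIT. Next use of Q: step 11. Cache: [Q O]
  11. access Q: HIT. Next use of Q: step 12. Cache: [Q O]
  12. access Q: HIT. Next use of Q: step 14. Cache: [Q O]
  13. access I: MISS, evict O (next use: never). Cache: [Q I]
  14. access Q: HIT. Next use of Q: step 16. Cache: [Q I]
  15. access C: MISS, evict I (next use: step 23). Cache: [Q C]
  16. access Q: HIT. Next use of Q: step 20. Cache: [Q C]
  17. access C: HIT. Next use of C: step 18. Cache: [Q C]
  18. access C: HIT. Next use of C: never. Cache: [Q C]
  19. access B: MISS, evict C (next use: never). Cache: [Q B]
  20. access Q: HIT. Next use of Q: never. Cache: [Q B]
  21. access S: MISS, evict Q (next use: never). Cache: [B S]
  22. access S: HIT. Next use of S: step 26. Cache: [B S]
  23. access I: MISS, evict S (next use: step 26). Cache: [B I]
  24. access B: HIT. Next use of B: step 25. Cache: [B I]
  25. access B: HIT. Next use of B: never. Cache: [B I]
  26. access S: MISS, evict B (next use: never). Cache: [I S]
  27. access V: MISS, evict I (next use: never). Cache: [S V]
Total: 16 hits, 11 misses, 9 evictions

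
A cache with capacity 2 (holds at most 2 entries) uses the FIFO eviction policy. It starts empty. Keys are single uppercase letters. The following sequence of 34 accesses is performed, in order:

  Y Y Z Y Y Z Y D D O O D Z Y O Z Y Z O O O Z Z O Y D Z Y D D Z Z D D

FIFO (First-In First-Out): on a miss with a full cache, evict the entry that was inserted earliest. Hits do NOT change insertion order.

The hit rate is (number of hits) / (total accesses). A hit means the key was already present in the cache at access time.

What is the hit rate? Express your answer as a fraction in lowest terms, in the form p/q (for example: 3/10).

Answer: 1/2

Derivation:
FIFO simulation (capacity=2):
  1. access Y: MISS. Cache (old->new): [Y]
  2. access Y: HIT. Cache (old->new): [Y]
  3. access Z: MISS. Cache (old->new): [Y Z]
  4. access Y: HIT. Cache (old->new): [Y Z]
  5. access Y: HIT. Cache (old->new): [Y Z]
  6. access Z: HIT. Cache (old->new): [Y Z]
  7. access Y: HIT. Cache (old->new): [Y Z]
  8. access D: MISS, evict Y. Cache (old->new): [Z D]
  9. access D: HIT. Cache (old->new): [Z D]
  10. access O: MISS, evict Z. Cache (old->new): [D O]
  11. access O: HIT. Cache (old->new): [D O]
  12. access D: HIT. Cache (old->new): [D O]
  13. access Z: MISS, evict D. Cache (old->new): [O Z]
  14. access Y: MISS, evict O. Cache (old->new): [Z Y]
  15. access O: MISS, evict Z. Cache (old->new): [Y O]
  16. access Z: MISS, evict Y. Cache (old->new): [O Z]
  17. access Y: MISS, evict O. Cache (old->new): [Z Y]
  18. access Z: HIT. Cache (old->new): [Z Y]
  19. access O: MISS, evict Z. Cache (old->new): [Y O]
  20. access O: HIT. Cache (old->new): [Y O]
  21. access O: HIT. Cache (old->new): [Y O]
  22. access Z: MISS, evict Y. Cache (old->new): [O Z]
  23. access Z: HIT. Cache (old->new): [O Z]
  24. access O: HIT. Cache (old->new): [O Z]
  25. access Y: MISS, evict O. Cache (old->new): [Z Y]
  26. access D: MISS, evict Z. Cache (old->new): [Y D]
  27. access Z: MISS, evict Y. Cache (old->new): [D Z]
  28. access Y: MISS, evict D. Cache (old->new): [Z Y]
  29. access D: MISS, evict Z. Cache (old->new): [Y D]
  30. access D: HIT. Cache (old->new): [Y D]
  31. access Z: MISS, evict Y. Cache (old->new): [D Z]
  32. access Z: HIT. Cache (old->new): [D Z]
  33. access D: HIT. Cache (old->new): [D Z]
  34. access D: HIT. Cache (old->new): [D Z]
Total: 17 hits, 17 misses, 15 evictions

Hit rate = 17/34 = 1/2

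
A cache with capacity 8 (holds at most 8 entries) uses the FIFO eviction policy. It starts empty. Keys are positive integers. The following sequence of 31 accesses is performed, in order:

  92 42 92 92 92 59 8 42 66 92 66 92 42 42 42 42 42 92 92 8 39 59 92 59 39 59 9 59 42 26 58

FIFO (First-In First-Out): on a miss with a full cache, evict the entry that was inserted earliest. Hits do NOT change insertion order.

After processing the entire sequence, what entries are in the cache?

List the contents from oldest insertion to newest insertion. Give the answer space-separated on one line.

FIFO simulation (capacity=8):
  1. access 92: MISS. Cache (old->new): [92]
  2. access 42: MISS. Cache (old->new): [92 42]
  3. access 92: HIT. Cache (old->new): [92 42]
  4. access 92: HIT. Cache (old->new): [92 42]
  5. access 92: HIT. Cache (old->new): [92 42]
  6. access 59: MISS. Cache (old->new): [92 42 59]
  7. access 8: MISS. Cache (old->new): [92 42 59 8]
  8. access 42: HIT. Cache (old->new): [92 42 59 8]
  9. access 66: MISS. Cache (old->new): [92 42 59 8 66]
  10. access 92: HIT. Cache (old->new): [92 42 59 8 66]
  11. access 66: HIT. Cache (old->new): [92 42 59 8 66]
  12. access 92: HIT. Cache (old->new): [92 42 59 8 66]
  13. access 42: HIT. Cache (old->new): [92 42 59 8 66]
  14. access 42: HIT. Cache (old->new): [92 42 59 8 66]
  15. access 42: HIT. Cache (old->new): [92 42 59 8 66]
  16. access 42: HIT. Cache (old->new): [92 42 59 8 66]
  17. access 42: HIT. Cache (old->new): [92 42 59 8 66]
  18. access 92: HIT. Cache (old->new): [92 42 59 8 66]
  19. access 92: HIT. Cache (old->new): [92 42 59 8 66]
  20. access 8: HIT. Cache (old->new): [92 42 59 8 66]
  21. access 39: MISS. Cache (old->new): [92 42 59 8 66 39]
  22. access 59: HIT. Cache (old->new): [92 42 59 8 66 39]
  23. access 92: HIT. Cache (old->new): [92 42 59 8 66 39]
  24. access 59: HIT. Cache (old->new): [92 42 59 8 66 39]
  25. access 39: HIT. Cache (old->new): [92 42 59 8 66 39]
  26. access 59: HIT. Cache (old->new): [92 42 59 8 66 39]
  27. access 9: MISS. Cache (old->new): [92 42 59 8 66 39 9]
  28. access 59: HIT. Cache (old->new): [92 42 59 8 66 39 9]
  29. access 42: HIT. Cache (old->new): [92 42 59 8 66 39 9]
  30. access 26: MISS. Cache (old->new): [92 42 59 8 66 39 9 26]
  31. access 58: MISS, evict 92. Cache (old->new): [42 59 8 66 39 9 26 58]
Total: 22 hits, 9 misses, 1 evictions

Answer: 42 59 8 66 39 9 26 58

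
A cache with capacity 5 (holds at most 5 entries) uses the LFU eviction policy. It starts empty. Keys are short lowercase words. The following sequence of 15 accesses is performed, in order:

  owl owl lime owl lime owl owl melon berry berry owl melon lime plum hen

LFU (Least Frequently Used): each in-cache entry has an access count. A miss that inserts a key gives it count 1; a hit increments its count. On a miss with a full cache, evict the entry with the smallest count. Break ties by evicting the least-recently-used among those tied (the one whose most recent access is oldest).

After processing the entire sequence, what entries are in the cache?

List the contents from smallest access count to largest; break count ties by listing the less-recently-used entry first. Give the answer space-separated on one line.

Answer: hen berry melon lime owl

Derivation:
LFU simulation (capacity=5):
  1. access owl: MISS. Cache: [owl(c=1)]
  2. access owl: HIT, count now 2. Cache: [owl(c=2)]
  3. access lime: MISS. Cache: [lime(c=1) owl(c=2)]
  4. access owl: HIT, count now 3. Cache: [lime(c=1) owl(c=3)]
  5. access lime: HIT, count now 2. Cache: [lime(c=2) owl(c=3)]
  6. access owl: HIT, count now 4. Cache: [lime(c=2) owl(c=4)]
  7. access owl: HIT, count now 5. Cache: [lime(c=2) owl(c=5)]
  8. access melon: MISS. Cache: [melon(c=1) lime(c=2) owl(c=5)]
  9. access berry: MISS. Cache: [melon(c=1) berry(c=1) lime(c=2) owl(c=5)]
  10. access berry: HIT, count now 2. Cache: [melon(c=1) lime(c=2) berry(c=2) owl(c=5)]
  11. access owl: HIT, count now 6. Cache: [melon(c=1) lime(c=2) berry(c=2) owl(c=6)]
  12. access melon: HIT, count now 2. Cache: [lime(c=2) berry(c=2) melon(c=2) owl(c=6)]
  13. access lime: HIT, count now 3. Cache: [berry(c=2) melon(c=2) lime(c=3) owl(c=6)]
  14. access plum: MISS. Cache: [plum(c=1) berry(c=2) melon(c=2) lime(c=3) owl(c=6)]
  15. access hen: MISS, evict plum(c=1). Cache: [hen(c=1) berry(c=2) melon(c=2) lime(c=3) owl(c=6)]
Total: 9 hits, 6 misses, 1 evictions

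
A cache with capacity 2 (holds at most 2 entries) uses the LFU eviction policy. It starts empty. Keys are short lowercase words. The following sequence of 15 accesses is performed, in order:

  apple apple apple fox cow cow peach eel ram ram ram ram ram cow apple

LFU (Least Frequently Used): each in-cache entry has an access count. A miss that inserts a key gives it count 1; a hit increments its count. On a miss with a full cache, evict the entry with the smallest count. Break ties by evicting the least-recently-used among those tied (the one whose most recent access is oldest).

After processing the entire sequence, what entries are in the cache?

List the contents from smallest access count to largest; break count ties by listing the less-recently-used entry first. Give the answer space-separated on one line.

LFU simulation (capacity=2):
  1. access apple: MISS. Cache: [apple(c=1)]
  2. access apple: HIT, count now 2. Cache: [apple(c=2)]
  3. access apple: HIT, count now 3. Cache: [apple(c=3)]
  4. access fox: MISS. Cache: [fox(c=1) apple(c=3)]
  5. access cow: MISS, evict fox(c=1). Cache: [cow(c=1) apple(c=3)]
  6. access cow: HIT, count now 2. Cache: [cow(c=2) apple(c=3)]
  7. access peach: MISS, evict cow(c=2). Cache: [peach(c=1) apple(c=3)]
  8. access eel: MISS, evict peach(c=1). Cache: [eel(c=1) apple(c=3)]
  9. access ram: MISS, evict eel(c=1). Cache: [ram(c=1) apple(c=3)]
  10. access ram: HIT, count now 2. Cache: [ram(c=2) apple(c=3)]
  11. access ram: HIT, count now 3. Cache: [apple(c=3) ram(c=3)]
  12. access ram: HIT, count now 4. Cache: [apple(c=3) ram(c=4)]
  13. access ram: HIT, count now 5. Cache: [apple(c=3) ram(c=5)]
  14. access cow: MISS, evict apple(c=3). Cache: [cow(c=1) ram(c=5)]
  15. access apple: MISS, evict cow(c=1). Cache: [apple(c=1) ram(c=5)]
Total: 7 hits, 8 misses, 6 evictions

Answer: apple ram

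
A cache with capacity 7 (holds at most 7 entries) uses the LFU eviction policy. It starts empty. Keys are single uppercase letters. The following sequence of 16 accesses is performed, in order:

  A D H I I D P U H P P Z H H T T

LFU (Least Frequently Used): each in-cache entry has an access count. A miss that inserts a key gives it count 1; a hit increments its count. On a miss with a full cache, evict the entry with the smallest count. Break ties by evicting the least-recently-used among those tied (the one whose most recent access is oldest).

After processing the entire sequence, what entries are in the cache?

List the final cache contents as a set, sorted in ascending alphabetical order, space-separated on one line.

Answer: D H I P T U Z

Derivation:
LFU simulation (capacity=7):
  1. access A: MISS. Cache: [A(c=1)]
  2. access D: MISS. Cache: [A(c=1) D(c=1)]
  3. access H: MISS. Cache: [A(c=1) D(c=1) H(c=1)]
  4. access I: MISS. Cache: [A(c=1) D(c=1) H(c=1) I(c=1)]
  5. access I: HIT, count now 2. Cache: [A(c=1) D(c=1) H(c=1) I(c=2)]
  6. access D: HIT, count now 2. Cache: [A(c=1) H(c=1) I(c=2) D(c=2)]
  7. access P: MISS. Cache: [A(c=1) H(c=1) P(c=1) I(c=2) D(c=2)]
  8. access U: MISS. Cache: [A(c=1) H(c=1) P(c=1) U(c=1) I(c=2) D(c=2)]
  9. access H: HIT, count now 2. Cache: [A(c=1) P(c=1) U(c=1) I(c=2) D(c=2) H(c=2)]
  10. access P: HIT, count now 2. Cache: [A(c=1) U(c=1) I(c=2) D(c=2) H(c=2) P(c=2)]
  11. access P: HIT, count now 3. Cache: [A(c=1) U(c=1) I(c=2) D(c=2) H(c=2) P(c=3)]
  12. access Z: MISS. Cache: [A(c=1) U(c=1) Z(c=1) I(c=2) D(c=2) H(c=2) P(c=3)]
  13. access H: HIT, count now 3. Cache: [A(c=1) U(c=1) Z(c=1) I(c=2) D(c=2) P(c=3) H(c=3)]
  14. access H: HIT, count now 4. Cache: [A(c=1) U(c=1) Z(c=1) I(c=2) D(c=2) P(c=3) H(c=4)]
  15. access T: MISS, evict A(c=1). Cache: [U(c=1) Z(c=1) T(c=1) I(c=2) D(c=2) P(c=3) H(c=4)]
  16. access T: HIT, count now 2. Cache: [U(c=1) Z(c=1) I(c=2) D(c=2) T(c=2) P(c=3) H(c=4)]
Total: 8 hits, 8 misses, 1 evictions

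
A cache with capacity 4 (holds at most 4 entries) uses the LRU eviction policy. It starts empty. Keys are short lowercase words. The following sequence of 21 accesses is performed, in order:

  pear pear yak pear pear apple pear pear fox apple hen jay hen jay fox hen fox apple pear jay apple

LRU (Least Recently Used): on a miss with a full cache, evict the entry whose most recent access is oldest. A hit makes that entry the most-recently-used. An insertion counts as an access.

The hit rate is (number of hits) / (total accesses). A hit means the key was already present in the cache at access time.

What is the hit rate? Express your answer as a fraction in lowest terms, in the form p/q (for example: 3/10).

LRU simulation (capacity=4):
  1. access pear: MISS. Cache (LRU->MRU): [pear]
  2. access pear: HIT. Cache (LRU->MRU): [pear]
  3. access yak: MISS. Cache (LRU->MRU): [pear yak]
  4. access pear: HIT. Cache (LRU->MRU): [yak pear]
  5. access pear: HIT. Cache (LRU->MRU): [yak pear]
  6. access apple: MISS. Cache (LRU->MRU): [yak pear apple]
  7. access pear: HIT. Cache (LRU->MRU): [yak apple pear]
  8. access pear: HIT. Cache (LRU->MRU): [yak apple pear]
  9. access fox: MISS. Cache (LRU->MRU): [yak apple pear fox]
  10. access apple: HIT. Cache (LRU->MRU): [yak pear fox apple]
  11. access hen: MISS, evict yak. Cache (LRU->MRU): [pear fox apple hen]
  12. access jay: MISS, evict pear. Cache (LRU->MRU): [fox apple hen jay]
  13. access hen: HIT. Cache (LRU->MRU): [fox apple jay hen]
  14. access jay: HIT. Cache (LRU->MRU): [fox apple hen jay]
  15. access fox: HIT. Cache (LRU->MRU): [apple hen jay fox]
  16. access hen: HIT. Cache (LRU->MRU): [apple jay fox hen]
  17. access fox: HIT. Cache (LRU->MRU): [apple jay hen fox]
  18. access apple: HIT. Cache (LRU->MRU): [jay hen fox apple]
  19. access pear: MISS, evict jay. Cache (LRU->MRU): [hen fox apple pear]
  20. access jay: MISS, evict hen. Cache (LRU->MRU): [fox apple pear jay]
  21. access apple: HIT. Cache (LRU->MRU): [fox pear jay apple]
Total: 13 hits, 8 misses, 4 evictions

Hit rate = 13/21

Answer: 13/21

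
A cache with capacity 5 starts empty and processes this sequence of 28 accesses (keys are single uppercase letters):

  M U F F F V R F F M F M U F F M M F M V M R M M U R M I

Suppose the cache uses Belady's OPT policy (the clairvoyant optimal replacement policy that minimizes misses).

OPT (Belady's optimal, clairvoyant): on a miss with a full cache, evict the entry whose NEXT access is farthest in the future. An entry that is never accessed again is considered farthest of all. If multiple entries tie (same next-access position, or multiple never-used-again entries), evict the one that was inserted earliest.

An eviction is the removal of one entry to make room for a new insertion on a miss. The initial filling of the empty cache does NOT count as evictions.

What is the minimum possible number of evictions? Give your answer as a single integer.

Answer: 1

Derivation:
OPT (Belady) simulation (capacity=5):
  1. access M: MISS. Cache: [M]
  2. access U: MISS. Cache: [M U]
  3. access F: MISS. Cache: [M U F]
  4. access F: HIT. Next use of F: step 5. Cache: [M U F]
  5. access F: HIT. Next use of F: step 8. Cache: [M U F]
  6. access V: MISS. Cache: [M U F V]
  7. access R: MISS. Cache: [M U F V R]
  8. access F: HIT. Next use of F: step 9. Cache: [M U F V R]
  9. access F: HIT. Next use of F: step 11. Cache: [M U F V R]
  10. access M: HIT. Next use of M: step 12. Cache: [M U F V R]
  11. access F: HIT. Next use of F: step 14. Cache: [M U F V R]
  12. access M: HIT. Next use of M: step 16. Cache: [M U F V R]
  13. access U: HIT. Next use of U: step 25. Cache: [M U F V R]
  14. access F: HIT. Next use of F: step 15. Cache: [M U F V R]
  15. access F: HIT. Next use of F: step 18. Cache: [M U F V R]
  16. access M: HIT. Next use of M: step 17. Cache: [M U F V R]
  17. access M: HIT. Next use of M: step 19. Cache: [M U F V R]
  18. access F: HIT. Next use of F: never. Cache: [M U F V R]
  19. access M: HIT. Next use of M: step 21. Cache: [M U F V R]
  20. access V: HIT. Next use of V: never. Cache: [M U F V R]
  21. access M: HIT. Next use of M: step 23. Cache: [M U F V R]
  22. access R: HIT. Next use of R: step 26. Cache: [M U F V R]
  23. access M: HIT. Next use of M: step 24. Cache: [M U F V R]
  24. access M: HIT. Next use of M: step 27. Cache: [M U F V R]
  25. access U: HIT. Next use of U: never. Cache: [M U F V R]
  26. access R: HIT. Next use of R: never. Cache: [M U F V R]
  27. access M: HIT. Next use of M: never. Cache: [M U F V R]
  28. access I: MISS, evict M (next use: never). Cache: [U F V R I]
Total: 22 hits, 6 misses, 1 evictions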